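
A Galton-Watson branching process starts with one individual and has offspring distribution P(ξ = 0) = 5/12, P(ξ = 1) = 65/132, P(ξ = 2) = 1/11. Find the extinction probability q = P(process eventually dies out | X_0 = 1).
q = 1

Mean offspring μ = 0·5/12 + 1·65/132 + 2·1/11 = 89/132 ≤ 1. For μ ≤ 1 with offspring not concentrated at 1, the Galton-Watson process goes extinct almost surely, so q = 1.
(Algebraic check: The pgf is f(s) = 5/12 + 65/132·s + 1/11·s². The extinction probability q is the smallest fixed point of f in [0, 1]. Setting s = f(s):
  1/11·s² + (65/132 − 1)·s + 5/12 = 0
  1/11·s² − (5/12 + 1/11)·s + 5/12 = 0
which factors as (s − 1)·(1/11·s − 5/12) = 0, giving roots s = 1 and s = (5/12)/(1/11) = 55/12. Since 55/12 ≥ 1, the smallest root in [0, 1] is s = 1.)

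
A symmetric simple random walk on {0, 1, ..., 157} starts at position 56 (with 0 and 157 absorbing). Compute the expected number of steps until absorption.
E[τ | X_0 = 56] = 5656

Let v_k = E[τ | X_0 = k]. Boundary: v_0 = v_157 = 0. Recurrence: v_k = 1 + (v_{k-1} + v_{k+1})/2 for 1 ≤ k ≤ 156. The particular solution to v_k − (v_{k-1} + v_{k+1})/2 = 1 is v_k = −k^2. Adding homogeneous solution A + B k and matching boundaries gives v_k = k (157 − k). Substituting k = 56: v_56 = 56 · 101 = 5656.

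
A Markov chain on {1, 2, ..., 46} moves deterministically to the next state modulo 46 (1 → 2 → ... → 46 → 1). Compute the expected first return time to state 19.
E[T_19 | X_0 = 19] = 46

The chain cycles deterministically, so starting at state 19 it returns in exactly 46 steps. Equivalently, the stationary distribution is uniform π_j = 1/46 for every state j, so by Kac's formula E[T_19] = 1/π_19 = 46.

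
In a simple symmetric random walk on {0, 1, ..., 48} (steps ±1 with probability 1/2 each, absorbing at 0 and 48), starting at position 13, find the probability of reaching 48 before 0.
P(hit 48 before 0) = 13/48

Let u_k = P(hit 48 before 0 | start at k). Then u_0 = 0, u_48 = 1, and u_k = u_{k-1}/2 + u_{k+1}/2 for 1 ≤ k ≤ 47. This harmonic recurrence is solved by u_k = k/48, giving u_13 = 13/48.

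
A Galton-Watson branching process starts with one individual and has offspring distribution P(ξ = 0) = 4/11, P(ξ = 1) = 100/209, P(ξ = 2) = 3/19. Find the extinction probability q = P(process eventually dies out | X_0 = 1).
q = 1

Mean offspring μ = 0·4/11 + 1·100/209 + 2·3/19 = 166/209 ≤ 1. For μ ≤ 1 with offspring not concentrated at 1, the Galton-Watson process goes extinct almost surely, so q = 1.
(Algebraic check: The pgf is f(s) = 4/11 + 100/209·s + 3/19·s². The extinction probability q is the smallest fixed point of f in [0, 1]. Setting s = f(s):
  3/19·s² + (100/209 − 1)·s + 4/11 = 0
  3/19·s² − (4/11 + 3/19)·s + 4/11 = 0
which factors as (s − 1)·(3/19·s − 4/11) = 0, giving roots s = 1 and s = (4/11)/(3/19) = 76/33. Since 76/33 ≥ 1, the smallest root in [0, 1] is s = 1.)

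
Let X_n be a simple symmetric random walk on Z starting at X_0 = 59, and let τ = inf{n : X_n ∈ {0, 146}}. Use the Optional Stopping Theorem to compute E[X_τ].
E[X_τ] = 59

X_n is a martingale and τ is a bounded-mean stopping time (indeed τ is finite a.s. with bounded expectation since the walk is in a bounded region). By the OST, E[X_τ] = E[X_0] = 59. Equivalently: E[X_τ] = 146 · P(hit 146 first) + 0 · P(hit 0 first) = 146 · (59/146) = 59.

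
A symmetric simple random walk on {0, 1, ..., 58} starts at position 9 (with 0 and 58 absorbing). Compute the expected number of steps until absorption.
E[τ | X_0 = 9] = 441

Let v_k = E[τ | X_0 = k]. Boundary: v_0 = v_58 = 0. Recurrence: v_k = 1 + (v_{k-1} + v_{k+1})/2 for 1 ≤ k ≤ 57. The particular solution to v_k − (v_{k-1} + v_{k+1})/2 = 1 is v_k = −k^2. Adding homogeneous solution A + B k and matching boundaries gives v_k = k (58 − k). Substituting k = 9: v_9 = 9 · 49 = 441.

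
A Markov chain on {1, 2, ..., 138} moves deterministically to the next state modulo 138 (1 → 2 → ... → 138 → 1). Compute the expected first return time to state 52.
E[T_52 | X_0 = 52] = 138

The chain cycles deterministically, so starting at state 52 it returns in exactly 138 steps. Equivalently, the stationary distribution is uniform π_j = 1/138 for every state j, so by Kac's formula E[T_52] = 1/π_52 = 138.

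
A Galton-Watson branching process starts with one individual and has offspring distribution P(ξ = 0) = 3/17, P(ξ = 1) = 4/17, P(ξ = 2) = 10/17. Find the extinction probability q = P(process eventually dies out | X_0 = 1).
q = 3/10

The pgf is f(s) = 3/17 + 4/17·s + 10/17·s². The extinction probability q is the smallest fixed point of f in [0, 1]. Setting s = f(s):
  10/17·s² + (4/17 − 1)·s + 3/17 = 0
  10/17·s² − (3/17 + 10/17)·s + 3/17 = 0
which factors as (s − 1)·(10/17·s − 3/17) = 0, giving roots s = 1 and s = (3/17)/(10/17) = 3/10.
Mean offspring μ = 4/17 + 2·10/17 = 24/17 > 1 (supercritical), so q < 1. The extinction probability is the smaller root: q = (3/17)/(10/17) = 3/10.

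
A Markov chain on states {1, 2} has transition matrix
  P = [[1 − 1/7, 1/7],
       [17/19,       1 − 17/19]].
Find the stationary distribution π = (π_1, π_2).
π_1 = 119/138, π_2 = 19/138

Solve πP = π with π_1 + π_2 = 1. From πP = π: π_1 · (1 − 1/7) + π_2 · 17/19 = π_1 ⇒ π_2 · 17/19 = π_1 · 1/7 ⇒ π_2/π_1 = (1/7)/(17/19) = 19/119. Together with π_1 + π_2 = 1:
  π_1 = (17/19)/(1/7 + 17/19) = (17/19)/(138/133) = 119/138,
  π_2 = (1/7)/(1/7 + 17/19) = (1/7)/(138/133) = 19/138.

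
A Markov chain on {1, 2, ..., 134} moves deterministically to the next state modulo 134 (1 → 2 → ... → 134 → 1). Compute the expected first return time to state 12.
E[T_12 | X_0 = 12] = 134

The chain cycles deterministically, so starting at state 12 it returns in exactly 134 steps. Equivalently, the stationary distribution is uniform π_j = 1/134 for every state j, so by Kac's formula E[T_12] = 1/π_12 = 134.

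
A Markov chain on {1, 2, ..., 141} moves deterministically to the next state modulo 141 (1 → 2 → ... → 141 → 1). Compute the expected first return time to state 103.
E[T_103 | X_0 = 103] = 141

The chain cycles deterministically, so starting at state 103 it returns in exactly 141 steps. Equivalently, the stationary distribution is uniform π_j = 1/141 for every state j, so by Kac's formula E[T_103] = 1/π_103 = 141.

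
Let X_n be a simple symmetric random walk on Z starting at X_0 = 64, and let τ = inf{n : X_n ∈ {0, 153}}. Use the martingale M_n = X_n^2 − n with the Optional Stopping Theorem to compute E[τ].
E[τ] = 5696

M_n = X_n^2 − n is a martingale (since E[X_{n+1}^2 | F_n] = X_n^2 + 1). By OST (τ has finite mean in a bounded region), E[M_τ] = E[M_0] = X_0^2 − 0 = 64^2 = 4096. Also E[M_τ] = E[X_τ^2] − E[τ]. The walk exits at 0 or 153, with P(hit 153 first) = 64/153, so E[X_τ^2] = 153^2 · 64/153 + 0 = 9792. Thus E[τ] = E[X_τ^2] − E[M_τ] = 9792 − 4096 = 5696 = 64(153 − 64) = 5696.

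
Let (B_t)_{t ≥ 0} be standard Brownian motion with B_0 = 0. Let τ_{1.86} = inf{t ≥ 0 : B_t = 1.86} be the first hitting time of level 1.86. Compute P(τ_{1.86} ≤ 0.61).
P(τ_{1.86} ≤ 0.61) = 2(1 − Φ(1.86/√0.61)) = 2(1 − Φ(2.3815)) ≈ 0.0172

By the reflection principle for standard BM, P(τ_b ≤ t) = 2 · P(B_t ≥ b). Since B_t ~ N(0, t), P(B_t ≥ 1.86) = 1 − Φ(1.86/√t) = 1 − Φ(1.86/√0.61) = 1 − Φ(2.3815) ≈ 0.00862. Doubling: P(τ_{1.86} ≤ 0.61) ≈ 2 · 0.00862 = 0.01724 ≈ 0.0172.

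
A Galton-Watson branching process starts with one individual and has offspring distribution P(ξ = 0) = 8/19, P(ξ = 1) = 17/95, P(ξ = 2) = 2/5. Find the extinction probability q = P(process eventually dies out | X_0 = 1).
q = 1

Mean offspring μ = 0·8/19 + 1·17/95 + 2·2/5 = 93/95 ≤ 1. For μ ≤ 1 with offspring not concentrated at 1, the Galton-Watson process goes extinct almost surely, so q = 1.
(Algebraic check: The pgf is f(s) = 8/19 + 17/95·s + 2/5·s². The extinction probability q is the smallest fixed point of f in [0, 1]. Setting s = f(s):
  2/5·s² + (17/95 − 1)·s + 8/19 = 0
  2/5·s² − (8/19 + 2/5)·s + 8/19 = 0
which factors as (s − 1)·(2/5·s − 8/19) = 0, giving roots s = 1 and s = (8/19)/(2/5) = 20/19. Since 20/19 ≥ 1, the smallest root in [0, 1] is s = 1.)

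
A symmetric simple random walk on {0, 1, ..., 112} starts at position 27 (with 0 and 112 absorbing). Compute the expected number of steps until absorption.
E[τ | X_0 = 27] = 2295

Let v_k = E[τ | X_0 = k]. Boundary: v_0 = v_112 = 0. Recurrence: v_k = 1 + (v_{k-1} + v_{k+1})/2 for 1 ≤ k ≤ 111. The particular solution to v_k − (v_{k-1} + v_{k+1})/2 = 1 is v_k = −k^2. Adding homogeneous solution A + B k and matching boundaries gives v_k = k (112 − k). Substituting k = 27: v_27 = 27 · 85 = 2295.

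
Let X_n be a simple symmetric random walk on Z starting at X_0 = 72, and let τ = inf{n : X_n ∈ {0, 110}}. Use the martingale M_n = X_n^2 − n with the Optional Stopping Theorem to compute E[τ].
E[τ] = 2736

M_n = X_n^2 − n is a martingale (since E[X_{n+1}^2 | F_n] = X_n^2 + 1). By OST (τ has finite mean in a bounded region), E[M_τ] = E[M_0] = X_0^2 − 0 = 72^2 = 5184. Also E[M_τ] = E[X_τ^2] − E[τ]. The walk exits at 0 or 110, with P(hit 110 first) = 72/110, so E[X_τ^2] = 110^2 · 72/110 + 0 = 7920. Thus E[τ] = E[X_τ^2] − E[M_τ] = 7920 − 5184 = 2736 = 72(110 − 72) = 2736.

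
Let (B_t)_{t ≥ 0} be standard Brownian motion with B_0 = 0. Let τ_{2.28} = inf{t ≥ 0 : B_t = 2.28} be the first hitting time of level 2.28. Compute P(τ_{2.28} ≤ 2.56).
P(τ_{2.28} ≤ 2.56) = 2(1 − Φ(2.28/√2.56)) = 2(1 − Φ(1.4250)) ≈ 0.1542

By the reflection principle for standard BM, P(τ_b ≤ t) = 2 · P(B_t ≥ b). Since B_t ~ N(0, t), P(B_t ≥ 2.28) = 1 − Φ(2.28/√t) = 1 − Φ(2.28/√2.56) = 1 − Φ(1.4250) ≈ 0.07708. Doubling: P(τ_{2.28} ≤ 2.56) ≈ 2 · 0.07708 = 0.15416 ≈ 0.1542.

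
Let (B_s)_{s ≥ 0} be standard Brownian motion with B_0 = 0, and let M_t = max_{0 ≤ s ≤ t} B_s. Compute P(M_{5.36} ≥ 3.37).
P(M_{5.36} ≥ 3.37) = 2·P(B_{5.36} ≥ 3.37) = 2(1 − Φ(3.37/√5.36)) ≈ 0.1455

By the reflection principle for Brownian motion, P(M_t ≥ a) = 2 · P(B_t ≥ a) for a ≥ 0. Since B_t ~ N(0, t), P(B_t ≥ 3.37) = 1 − Φ(3.37/√t) = 1 − Φ(3.37/√5.36) = 1 − Φ(1.4556). So
  P(M_{5.36} ≥ 3.37) = 2(1 − Φ(1.4556)) ≈ 0.1455.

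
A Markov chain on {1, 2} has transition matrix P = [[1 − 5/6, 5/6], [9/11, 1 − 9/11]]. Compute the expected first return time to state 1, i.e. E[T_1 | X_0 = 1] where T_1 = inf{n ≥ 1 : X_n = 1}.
E[T_1 | X_0 = 1] = 1/π_1 = 109/54

For an irreducible recurrent Markov chain with stationary distribution π, E[T_i | X_0 = i] = 1/π_i (Kac's formula). Here π_1 = (9/11)/(5/6 + 9/11) = (9/11)/(109/66) = 54/109, so E[T_1 | X_0 = 1] = 1/π_1 = (5/6 + 9/11)/(9/11) = (109/66)/(9/11) = 109/54.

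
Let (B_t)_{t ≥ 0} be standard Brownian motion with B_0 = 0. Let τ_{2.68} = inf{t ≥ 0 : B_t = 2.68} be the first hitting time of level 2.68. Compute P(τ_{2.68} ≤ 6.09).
P(τ_{2.68} ≤ 6.09) = 2(1 − Φ(2.68/√6.09)) = 2(1 − Φ(1.0860)) ≈ 0.2775

By the reflection principle for standard BM, P(τ_b ≤ t) = 2 · P(B_t ≥ b). Since B_t ~ N(0, t), P(B_t ≥ 2.68) = 1 − Φ(2.68/√t) = 1 − Φ(2.68/√6.09) = 1 − Φ(1.0860) ≈ 0.13874. Doubling: P(τ_{2.68} ≤ 6.09) ≈ 2 · 0.13874 = 0.27748 ≈ 0.2775.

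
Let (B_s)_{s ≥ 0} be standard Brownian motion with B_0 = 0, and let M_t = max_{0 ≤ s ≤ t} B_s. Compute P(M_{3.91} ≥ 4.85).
P(M_{3.91} ≥ 4.85) = 2·P(B_{3.91} ≥ 4.85) = 2(1 − Φ(4.85/√3.91)) ≈ 0.0142

By the reflection principle for Brownian motion, P(M_t ≥ a) = 2 · P(B_t ≥ a) for a ≥ 0. Since B_t ~ N(0, t), P(B_t ≥ 4.85) = 1 − Φ(4.85/√t) = 1 − Φ(4.85/√3.91) = 1 − Φ(2.4528). So
  P(M_{3.91} ≥ 4.85) = 2(1 − Φ(2.4528)) ≈ 0.0142.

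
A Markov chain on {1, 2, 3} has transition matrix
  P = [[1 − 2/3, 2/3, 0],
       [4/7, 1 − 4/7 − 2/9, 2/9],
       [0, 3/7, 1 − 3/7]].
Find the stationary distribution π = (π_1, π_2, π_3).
π = (162/449, 189/449, 98/449)

This is a birth-death chain on three states, which satisfies detailed balance: π_1 · P_{12} = π_2 · P_{21} and π_2 · P_{23} = π_3 · P_{32}.
From π_1 · 2/3 = π_2 · 4/7: π_2/π_1 = (2/3)/(4/7) = 7/6.
From π_2 · 2/9 = π_3 · 3/7: π_3/π_2 = (2/9)/(3/7) = 14/27.
Take π_1 proportional to 1; then unnormalized π = (1, 7/6, 49/81). Normalize by dividing by the sum 449/162:
  π = (162/449, 189/449, 98/449).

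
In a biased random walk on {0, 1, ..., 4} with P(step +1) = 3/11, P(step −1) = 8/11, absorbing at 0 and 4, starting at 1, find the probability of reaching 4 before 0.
P(hit 4 before 0) = (1 − (8/3)^1) / (1 − (8/3)^4) = 27/803

Let u_k denote P(reach 4 before 0 | start at k). Boundary: u_0 = 0, u_4 = 1. Recurrence: u_k = 3/11·u_{k+1} + 8/11·u_{k-1} for 1 ≤ k ≤ 3. Try u_k = A + B·r^k with r = q/p = (8/11)/(3/11) = 8/3. Substitution satisfies the recurrence; boundary conditions give:
  u_k = (1 − r^k) / (1 − r^N) = (1 − (8/3)^1) / (1 − (8/3)^4) = 27/803.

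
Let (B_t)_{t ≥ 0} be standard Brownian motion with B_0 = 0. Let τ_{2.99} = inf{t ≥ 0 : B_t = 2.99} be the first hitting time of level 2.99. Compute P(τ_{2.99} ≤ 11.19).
P(τ_{2.99} ≤ 11.19) = 2(1 − Φ(2.99/√11.19)) = 2(1 − Φ(0.8938)) ≈ 0.3714

By the reflection principle for standard BM, P(τ_b ≤ t) = 2 · P(B_t ≥ b). Since B_t ~ N(0, t), P(B_t ≥ 2.99) = 1 − Φ(2.99/√t) = 1 − Φ(2.99/√11.19) = 1 − Φ(0.8938) ≈ 0.18571. Doubling: P(τ_{2.99} ≤ 11.19) ≈ 2 · 0.18571 = 0.37142 ≈ 0.3714.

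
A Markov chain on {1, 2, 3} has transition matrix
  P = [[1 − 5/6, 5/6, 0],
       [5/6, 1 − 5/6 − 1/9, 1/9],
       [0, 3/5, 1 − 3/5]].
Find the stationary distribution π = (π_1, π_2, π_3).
π = (27/59, 27/59, 5/59)

This is a birth-death chain on three states, which satisfies detailed balance: π_1 · P_{12} = π_2 · P_{21} and π_2 · P_{23} = π_3 · P_{32}.
From π_1 · 5/6 = π_2 · 5/6: π_2/π_1 = (5/6)/(5/6) = 1.
From π_2 · 1/9 = π_3 · 3/5: π_3/π_2 = (1/9)/(3/5) = 5/27.
Take π_1 proportional to 1; then unnormalized π = (1, 1, 5/27). Normalize by dividing by the sum 59/27:
  π = (27/59, 27/59, 5/59).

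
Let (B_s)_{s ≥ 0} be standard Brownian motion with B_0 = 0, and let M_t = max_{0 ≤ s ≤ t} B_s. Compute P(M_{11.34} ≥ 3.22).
P(M_{11.34} ≥ 3.22) = 2·P(B_{11.34} ≥ 3.22) = 2(1 − Φ(3.22/√11.34)) ≈ 0.3390

By the reflection principle for Brownian motion, P(M_t ≥ a) = 2 · P(B_t ≥ a) for a ≥ 0. Since B_t ~ N(0, t), P(B_t ≥ 3.22) = 1 − Φ(3.22/√t) = 1 − Φ(3.22/√11.34) = 1 − Φ(0.9562). So
  P(M_{11.34} ≥ 3.22) = 2(1 − Φ(0.9562)) ≈ 0.3390.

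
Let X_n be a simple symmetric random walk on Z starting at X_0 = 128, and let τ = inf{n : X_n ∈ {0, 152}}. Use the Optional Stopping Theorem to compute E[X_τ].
E[X_τ] = 128

X_n is a martingale and τ is a bounded-mean stopping time (indeed τ is finite a.s. with bounded expectation since the walk is in a bounded region). By the OST, E[X_τ] = E[X_0] = 128. Equivalently: E[X_τ] = 152 · P(hit 152 first) + 0 · P(hit 0 first) = 152 · (128/152) = 128.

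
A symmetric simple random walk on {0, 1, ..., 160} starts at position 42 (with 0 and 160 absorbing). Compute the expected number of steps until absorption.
E[τ | X_0 = 42] = 4956

Let v_k = E[τ | X_0 = k]. Boundary: v_0 = v_160 = 0. Recurrence: v_k = 1 + (v_{k-1} + v_{k+1})/2 for 1 ≤ k ≤ 159. The particular solution to v_k − (v_{k-1} + v_{k+1})/2 = 1 is v_k = −k^2. Adding homogeneous solution A + B k and matching boundaries gives v_k = k (160 − k). Substituting k = 42: v_42 = 42 · 118 = 4956.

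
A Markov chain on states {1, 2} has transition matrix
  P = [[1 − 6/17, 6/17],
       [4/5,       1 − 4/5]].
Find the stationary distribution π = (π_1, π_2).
π_1 = 34/49, π_2 = 15/49

Solve πP = π with π_1 + π_2 = 1. From πP = π: π_1 · (1 − 6/17) + π_2 · 4/5 = π_1 ⇒ π_2 · 4/5 = π_1 · 6/17 ⇒ π_2/π_1 = (6/17)/(4/5) = 15/34. Together with π_1 + π_2 = 1:
  π_1 = (4/5)/(6/17 + 4/5) = (4/5)/(98/85) = 34/49,
  π_2 = (6/17)/(6/17 + 4/5) = (6/17)/(98/85) = 15/49.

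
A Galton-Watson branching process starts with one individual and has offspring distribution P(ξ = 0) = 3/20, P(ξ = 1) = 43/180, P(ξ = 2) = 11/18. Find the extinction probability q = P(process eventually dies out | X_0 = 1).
q = 27/110

The pgf is f(s) = 3/20 + 43/180·s + 11/18·s². The extinction probability q is the smallest fixed point of f in [0, 1]. Setting s = f(s):
  11/18·s² + (43/180 − 1)·s + 3/20 = 0
  11/18·s² − (3/20 + 11/18)·s + 3/20 = 0
which factors as (s − 1)·(11/18·s − 3/20) = 0, giving roots s = 1 and s = (3/20)/(11/18) = 27/110.
Mean offspring μ = 43/180 + 2·11/18 = 263/180 > 1 (supercritical), so q < 1. The extinction probability is the smaller root: q = (3/20)/(11/18) = 27/110.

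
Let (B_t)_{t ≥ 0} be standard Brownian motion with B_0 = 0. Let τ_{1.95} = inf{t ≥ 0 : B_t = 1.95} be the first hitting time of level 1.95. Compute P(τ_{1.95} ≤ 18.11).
P(τ_{1.95} ≤ 18.11) = 2(1 − Φ(1.95/√18.11)) = 2(1 − Φ(0.4582)) ≈ 0.6468

By the reflection principle for standard BM, P(τ_b ≤ t) = 2 · P(B_t ≥ b). Since B_t ~ N(0, t), P(B_t ≥ 1.95) = 1 − Φ(1.95/√t) = 1 − Φ(1.95/√18.11) = 1 − Φ(0.4582) ≈ 0.32340. Doubling: P(τ_{1.95} ≤ 18.11) ≈ 2 · 0.32340 = 0.64680 ≈ 0.6468.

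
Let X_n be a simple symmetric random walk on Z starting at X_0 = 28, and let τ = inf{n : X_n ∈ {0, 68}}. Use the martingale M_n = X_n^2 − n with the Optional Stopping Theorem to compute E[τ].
E[τ] = 1120

M_n = X_n^2 − n is a martingale (since E[X_{n+1}^2 | F_n] = X_n^2 + 1). By OST (τ has finite mean in a bounded region), E[M_τ] = E[M_0] = X_0^2 − 0 = 28^2 = 784. Also E[M_τ] = E[X_τ^2] − E[τ]. The walk exits at 0 or 68, with P(hit 68 first) = 28/68, so E[X_τ^2] = 68^2 · 28/68 + 0 = 1904. Thus E[τ] = E[X_τ^2] − E[M_τ] = 1904 − 784 = 1120 = 28(68 − 28) = 1120.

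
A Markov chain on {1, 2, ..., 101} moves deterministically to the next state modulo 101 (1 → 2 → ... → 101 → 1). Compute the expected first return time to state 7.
E[T_7 | X_0 = 7] = 101

The chain cycles deterministically, so starting at state 7 it returns in exactly 101 steps. Equivalently, the stationary distribution is uniform π_j = 1/101 for every state j, so by Kac's formula E[T_7] = 1/π_7 = 101.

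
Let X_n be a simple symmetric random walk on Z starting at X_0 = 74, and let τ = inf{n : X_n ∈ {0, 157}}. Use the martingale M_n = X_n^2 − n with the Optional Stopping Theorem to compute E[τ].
E[τ] = 6142

M_n = X_n^2 − n is a martingale (since E[X_{n+1}^2 | F_n] = X_n^2 + 1). By OST (τ has finite mean in a bounded region), E[M_τ] = E[M_0] = X_0^2 − 0 = 74^2 = 5476. Also E[M_τ] = E[X_τ^2] − E[τ]. The walk exits at 0 or 157, with P(hit 157 first) = 74/157, so E[X_τ^2] = 157^2 · 74/157 + 0 = 11618. Thus E[τ] = E[X_τ^2] − E[M_τ] = 11618 − 5476 = 6142 = 74(157 − 74) = 6142.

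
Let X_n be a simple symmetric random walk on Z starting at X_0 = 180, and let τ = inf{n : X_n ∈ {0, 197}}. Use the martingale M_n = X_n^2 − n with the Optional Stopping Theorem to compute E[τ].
E[τ] = 3060

M_n = X_n^2 − n is a martingale (since E[X_{n+1}^2 | F_n] = X_n^2 + 1). By OST (τ has finite mean in a bounded region), E[M_τ] = E[M_0] = X_0^2 − 0 = 180^2 = 32400. Also E[M_τ] = E[X_τ^2] − E[τ]. The walk exits at 0 or 197, with P(hit 197 first) = 180/197, so E[X_τ^2] = 197^2 · 180/197 + 0 = 35460. Thus E[τ] = E[X_τ^2] − E[M_τ] = 35460 − 32400 = 3060 = 180(197 − 180) = 3060.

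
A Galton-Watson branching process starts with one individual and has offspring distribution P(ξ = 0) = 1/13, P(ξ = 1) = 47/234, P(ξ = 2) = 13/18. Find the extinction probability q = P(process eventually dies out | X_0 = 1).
q = 18/169

The pgf is f(s) = 1/13 + 47/234·s + 13/18·s². The extinction probability q is the smallest fixed point of f in [0, 1]. Setting s = f(s):
  13/18·s² + (47/234 − 1)·s + 1/13 = 0
  13/18·s² − (1/13 + 13/18)·s + 1/13 = 0
which factors as (s − 1)·(13/18·s − 1/13) = 0, giving roots s = 1 and s = (1/13)/(13/18) = 18/169.
Mean offspring μ = 47/234 + 2·13/18 = 385/234 > 1 (supercritical), so q < 1. The extinction probability is the smaller root: q = (1/13)/(13/18) = 18/169.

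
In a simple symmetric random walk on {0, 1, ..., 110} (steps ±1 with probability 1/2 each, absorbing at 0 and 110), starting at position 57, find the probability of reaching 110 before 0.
P(hit 110 before 0) = 57/110

Let u_k = P(hit 110 before 0 | start at k). Then u_0 = 0, u_110 = 1, and u_k = u_{k-1}/2 + u_{k+1}/2 for 1 ≤ k ≤ 109. This harmonic recurrence is solved by u_k = k/110, giving u_57 = 57/110.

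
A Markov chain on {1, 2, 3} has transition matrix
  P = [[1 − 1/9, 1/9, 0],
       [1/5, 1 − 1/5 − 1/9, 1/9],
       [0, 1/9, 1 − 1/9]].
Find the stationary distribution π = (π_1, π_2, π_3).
π = (9/19, 5/19, 5/19)

This is a birth-death chain on three states, which satisfies detailed balance: π_1 · P_{12} = π_2 · P_{21} and π_2 · P_{23} = π_3 · P_{32}.
From π_1 · 1/9 = π_2 · 1/5: π_2/π_1 = (1/9)/(1/5) = 5/9.
From π_2 · 1/9 = π_3 · 1/9: π_3/π_2 = (1/9)/(1/9) = 1.
Take π_1 proportional to 1; then unnormalized π = (1, 5/9, 5/9). Normalize by dividing by the sum 19/9:
  π = (9/19, 5/19, 5/19).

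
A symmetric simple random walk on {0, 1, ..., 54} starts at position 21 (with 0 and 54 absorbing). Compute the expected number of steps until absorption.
E[τ | X_0 = 21] = 693

Let v_k = E[τ | X_0 = k]. Boundary: v_0 = v_54 = 0. Recurrence: v_k = 1 + (v_{k-1} + v_{k+1})/2 for 1 ≤ k ≤ 53. The particular solution to v_k − (v_{k-1} + v_{k+1})/2 = 1 is v_k = −k^2. Adding homogeneous solution A + B k and matching boundaries gives v_k = k (54 − k). Substituting k = 21: v_21 = 21 · 33 = 693.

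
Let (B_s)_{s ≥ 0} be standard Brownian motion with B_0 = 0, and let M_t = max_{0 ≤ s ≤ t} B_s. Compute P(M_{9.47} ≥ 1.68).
P(M_{9.47} ≥ 1.68) = 2·P(B_{9.47} ≥ 1.68) = 2(1 − Φ(1.68/√9.47)) ≈ 0.5851

By the reflection principle for Brownian motion, P(M_t ≥ a) = 2 · P(B_t ≥ a) for a ≥ 0. Since B_t ~ N(0, t), P(B_t ≥ 1.68) = 1 − Φ(1.68/√t) = 1 − Φ(1.68/√9.47) = 1 − Φ(0.5459). So
  P(M_{9.47} ≥ 1.68) = 2(1 − Φ(0.5459)) ≈ 0.5851.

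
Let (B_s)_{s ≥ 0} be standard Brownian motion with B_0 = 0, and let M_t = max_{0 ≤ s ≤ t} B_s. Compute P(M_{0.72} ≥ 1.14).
P(M_{0.72} ≥ 1.14) = 2·P(B_{0.72} ≥ 1.14) = 2(1 − Φ(1.14/√0.72)) ≈ 0.1791

By the reflection principle for Brownian motion, P(M_t ≥ a) = 2 · P(B_t ≥ a) for a ≥ 0. Since B_t ~ N(0, t), P(B_t ≥ 1.14) = 1 − Φ(1.14/√t) = 1 − Φ(1.14/√0.72) = 1 − Φ(1.3435). So
  P(M_{0.72} ≥ 1.14) = 2(1 − Φ(1.3435)) ≈ 0.1791.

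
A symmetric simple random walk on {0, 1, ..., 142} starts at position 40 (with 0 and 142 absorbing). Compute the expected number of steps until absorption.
E[τ | X_0 = 40] = 4080

Let v_k = E[τ | X_0 = k]. Boundary: v_0 = v_142 = 0. Recurrence: v_k = 1 + (v_{k-1} + v_{k+1})/2 for 1 ≤ k ≤ 141. The particular solution to v_k − (v_{k-1} + v_{k+1})/2 = 1 is v_k = −k^2. Adding homogeneous solution A + B k and matching boundaries gives v_k = k (142 − k). Substituting k = 40: v_40 = 40 · 102 = 4080.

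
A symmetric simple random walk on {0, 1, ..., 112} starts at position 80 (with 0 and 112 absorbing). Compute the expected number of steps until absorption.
E[τ | X_0 = 80] = 2560

Let v_k = E[τ | X_0 = k]. Boundary: v_0 = v_112 = 0. Recurrence: v_k = 1 + (v_{k-1} + v_{k+1})/2 for 1 ≤ k ≤ 111. The particular solution to v_k − (v_{k-1} + v_{k+1})/2 = 1 is v_k = −k^2. Adding homogeneous solution A + B k and matching boundaries gives v_k = k (112 − k). Substituting k = 80: v_80 = 80 · 32 = 2560.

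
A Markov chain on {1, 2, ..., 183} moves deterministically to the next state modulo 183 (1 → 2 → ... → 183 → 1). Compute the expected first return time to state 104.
E[T_104 | X_0 = 104] = 183

The chain cycles deterministically, so starting at state 104 it returns in exactly 183 steps. Equivalently, the stationary distribution is uniform π_j = 1/183 for every state j, so by Kac's formula E[T_104] = 1/π_104 = 183.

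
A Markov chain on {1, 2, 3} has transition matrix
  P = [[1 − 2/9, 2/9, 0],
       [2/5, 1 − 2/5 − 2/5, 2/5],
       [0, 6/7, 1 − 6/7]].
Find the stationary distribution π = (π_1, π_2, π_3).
π = (27/49, 15/49, 1/7)

This is a birth-death chain on three states, which satisfies detailed balance: π_1 · P_{12} = π_2 · P_{21} and π_2 · P_{23} = π_3 · P_{32}.
From π_1 · 2/9 = π_2 · 2/5: π_2/π_1 = (2/9)/(2/5) = 5/9.
From π_2 · 2/5 = π_3 · 6/7: π_3/π_2 = (2/5)/(6/7) = 7/15.
Take π_1 proportional to 1; then unnormalized π = (1, 5/9, 7/27). Normalize by dividing by the sum 49/27:
  π = (27/49, 15/49, 1/7).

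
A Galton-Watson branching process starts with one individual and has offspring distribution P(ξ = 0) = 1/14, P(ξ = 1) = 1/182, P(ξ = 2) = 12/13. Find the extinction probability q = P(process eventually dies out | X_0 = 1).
q = 13/168

The pgf is f(s) = 1/14 + 1/182·s + 12/13·s². The extinction probability q is the smallest fixed point of f in [0, 1]. Setting s = f(s):
  12/13·s² + (1/182 − 1)·s + 1/14 = 0
  12/13·s² − (1/14 + 12/13)·s + 1/14 = 0
which factors as (s − 1)·(12/13·s − 1/14) = 0, giving roots s = 1 and s = (1/14)/(12/13) = 13/168.
Mean offspring μ = 1/182 + 2·12/13 = 337/182 > 1 (supercritical), so q < 1. The extinction probability is the smaller root: q = (1/14)/(12/13) = 13/168.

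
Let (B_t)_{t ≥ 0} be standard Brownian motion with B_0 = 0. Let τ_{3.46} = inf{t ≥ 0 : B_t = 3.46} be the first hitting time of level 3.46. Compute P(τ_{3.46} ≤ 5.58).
P(τ_{3.46} ≤ 5.58) = 2(1 − Φ(3.46/√5.58)) = 2(1 − Φ(1.4647)) ≈ 0.1430

By the reflection principle for standard BM, P(τ_b ≤ t) = 2 · P(B_t ≥ b). Since B_t ~ N(0, t), P(B_t ≥ 3.46) = 1 − Φ(3.46/√t) = 1 − Φ(3.46/√5.58) = 1 − Φ(1.4647) ≈ 0.07150. Doubling: P(τ_{3.46} ≤ 5.58) ≈ 2 · 0.07150 = 0.14300 ≈ 0.1430.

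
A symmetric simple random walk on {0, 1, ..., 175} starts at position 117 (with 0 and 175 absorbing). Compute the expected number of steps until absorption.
E[τ | X_0 = 117] = 6786

Let v_k = E[τ | X_0 = k]. Boundary: v_0 = v_175 = 0. Recurrence: v_k = 1 + (v_{k-1} + v_{k+1})/2 for 1 ≤ k ≤ 174. The particular solution to v_k − (v_{k-1} + v_{k+1})/2 = 1 is v_k = −k^2. Adding homogeneous solution A + B k and matching boundaries gives v_k = k (175 − k). Substituting k = 117: v_117 = 117 · 58 = 6786.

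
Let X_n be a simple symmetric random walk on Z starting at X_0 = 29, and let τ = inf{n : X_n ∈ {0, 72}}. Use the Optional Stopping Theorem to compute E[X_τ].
E[X_τ] = 29

X_n is a martingale and τ is a bounded-mean stopping time (indeed τ is finite a.s. with bounded expectation since the walk is in a bounded region). By the OST, E[X_τ] = E[X_0] = 29. Equivalently: E[X_τ] = 72 · P(hit 72 first) + 0 · P(hit 0 first) = 72 · (29/72) = 29.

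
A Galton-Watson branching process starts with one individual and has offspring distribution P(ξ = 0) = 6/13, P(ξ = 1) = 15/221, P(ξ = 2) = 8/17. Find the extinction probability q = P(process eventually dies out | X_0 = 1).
q = 51/52

The pgf is f(s) = 6/13 + 15/221·s + 8/17·s². The extinction probability q is the smallest fixed point of f in [0, 1]. Setting s = f(s):
  8/17·s² + (15/221 − 1)·s + 6/13 = 0
  8/17·s² − (6/13 + 8/17)·s + 6/13 = 0
which factors as (s − 1)·(8/17·s − 6/13) = 0, giving roots s = 1 and s = (6/13)/(8/17) = 51/52.
Mean offspring μ = 15/221 + 2·8/17 = 223/221 > 1 (supercritical), so q < 1. The extinction probability is the smaller root: q = (6/13)/(8/17) = 51/52.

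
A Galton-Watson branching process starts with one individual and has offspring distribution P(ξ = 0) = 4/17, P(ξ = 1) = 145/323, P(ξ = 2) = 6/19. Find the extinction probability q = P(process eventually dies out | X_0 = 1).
q = 38/51

The pgf is f(s) = 4/17 + 145/323·s + 6/19·s². The extinction probability q is the smallest fixed point of f in [0, 1]. Setting s = f(s):
  6/19·s² + (145/323 − 1)·s + 4/17 = 0
  6/19·s² − (4/17 + 6/19)·s + 4/17 = 0
which factors as (s − 1)·(6/19·s − 4/17) = 0, giving roots s = 1 and s = (4/17)/(6/19) = 38/51.
Mean offspring μ = 145/323 + 2·6/19 = 349/323 > 1 (supercritical), so q < 1. The extinction probability is the smaller root: q = (4/17)/(6/19) = 38/51.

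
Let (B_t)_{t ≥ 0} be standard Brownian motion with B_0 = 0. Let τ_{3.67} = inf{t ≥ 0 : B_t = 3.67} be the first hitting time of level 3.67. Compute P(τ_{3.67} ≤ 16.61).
P(τ_{3.67} ≤ 16.61) = 2(1 − Φ(3.67/√16.61)) = 2(1 − Φ(0.9005)) ≈ 0.3679

By the reflection principle for standard BM, P(τ_b ≤ t) = 2 · P(B_t ≥ b). Since B_t ~ N(0, t), P(B_t ≥ 3.67) = 1 − Φ(3.67/√t) = 1 − Φ(3.67/√16.61) = 1 − Φ(0.9005) ≈ 0.18393. Doubling: P(τ_{3.67} ≤ 16.61) ≈ 2 · 0.18393 = 0.36786 ≈ 0.3679.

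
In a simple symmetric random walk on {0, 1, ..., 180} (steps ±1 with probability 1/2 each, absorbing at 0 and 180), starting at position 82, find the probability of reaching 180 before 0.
P(hit 180 before 0) = 82/180 = 41/90

Let u_k = P(hit 180 before 0 | start at k). Then u_0 = 0, u_180 = 1, and u_k = u_{k-1}/2 + u_{k+1}/2 for 1 ≤ k ≤ 179. This harmonic recurrence is solved by u_k = k/180, giving u_82 = 82/180 = 41/90.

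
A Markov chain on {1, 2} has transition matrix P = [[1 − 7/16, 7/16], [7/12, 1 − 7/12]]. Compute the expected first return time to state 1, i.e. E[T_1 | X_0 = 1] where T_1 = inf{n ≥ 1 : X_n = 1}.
E[T_1 | X_0 = 1] = 1/π_1 = 7/4

For an irreducible recurrent Markov chain with stationary distribution π, E[T_i | X_0 = i] = 1/π_i (Kac's formula). Here π_1 = (7/12)/(7/16 + 7/12) = (7/12)/(49/48) = 4/7, so E[T_1 | X_0 = 1] = 1/π_1 = (7/16 + 7/12)/(7/12) = (49/48)/(7/12) = 7/4.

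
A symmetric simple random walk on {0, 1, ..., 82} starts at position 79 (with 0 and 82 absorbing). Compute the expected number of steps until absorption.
E[τ | X_0 = 79] = 237

Let v_k = E[τ | X_0 = k]. Boundary: v_0 = v_82 = 0. Recurrence: v_k = 1 + (v_{k-1} + v_{k+1})/2 for 1 ≤ k ≤ 81. The particular solution to v_k − (v_{k-1} + v_{k+1})/2 = 1 is v_k = −k^2. Adding homogeneous solution A + B k and matching boundaries gives v_k = k (82 − k). Substituting k = 79: v_79 = 79 · 3 = 237.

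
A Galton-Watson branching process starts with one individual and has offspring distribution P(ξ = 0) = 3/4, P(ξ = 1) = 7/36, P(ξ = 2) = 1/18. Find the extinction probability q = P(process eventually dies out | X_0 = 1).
q = 1

Mean offspring μ = 0·3/4 + 1·7/36 + 2·1/18 = 11/36 ≤ 1. For μ ≤ 1 with offspring not concentrated at 1, the Galton-Watson process goes extinct almost surely, so q = 1.
(Algebraic check: The pgf is f(s) = 3/4 + 7/36·s + 1/18·s². The extinction probability q is the smallest fixed point of f in [0, 1]. Setting s = f(s):
  1/18·s² + (7/36 − 1)·s + 3/4 = 0
  1/18·s² − (3/4 + 1/18)·s + 3/4 = 0
which factors as (s − 1)·(1/18·s − 3/4) = 0, giving roots s = 1 and s = (3/4)/(1/18) = 27/2. Since 27/2 ≥ 1, the smallest root in [0, 1] is s = 1.)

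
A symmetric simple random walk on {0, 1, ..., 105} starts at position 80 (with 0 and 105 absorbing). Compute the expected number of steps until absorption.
E[τ | X_0 = 80] = 2000

Let v_k = E[τ | X_0 = k]. Boundary: v_0 = v_105 = 0. Recurrence: v_k = 1 + (v_{k-1} + v_{k+1})/2 for 1 ≤ k ≤ 104. The particular solution to v_k − (v_{k-1} + v_{k+1})/2 = 1 is v_k = −k^2. Adding homogeneous solution A + B k and matching boundaries gives v_k = k (105 − k). Substituting k = 80: v_80 = 80 · 25 = 2000.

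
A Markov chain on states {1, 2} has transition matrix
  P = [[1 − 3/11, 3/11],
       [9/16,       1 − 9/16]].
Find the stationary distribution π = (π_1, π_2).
π_1 = 33/49, π_2 = 16/49

Solve πP = π with π_1 + π_2 = 1. From πP = π: π_1 · (1 − 3/11) + π_2 · 9/16 = π_1 ⇒ π_2 · 9/16 = π_1 · 3/11 ⇒ π_2/π_1 = (3/11)/(9/16) = 16/33. Together with π_1 + π_2 = 1:
  π_1 = (9/16)/(3/11 + 9/16) = (9/16)/(147/176) = 33/49,
  π_2 = (3/11)/(3/11 + 9/16) = (3/11)/(147/176) = 16/49.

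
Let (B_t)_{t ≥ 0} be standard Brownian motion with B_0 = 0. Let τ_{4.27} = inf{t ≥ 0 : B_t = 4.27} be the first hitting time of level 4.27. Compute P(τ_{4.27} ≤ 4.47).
P(τ_{4.27} ≤ 4.47) = 2(1 − Φ(4.27/√4.47)) = 2(1 − Φ(2.0196)) ≈ 0.0434

By the reflection principle for standard BM, P(τ_b ≤ t) = 2 · P(B_t ≥ b). Since B_t ~ N(0, t), P(B_t ≥ 4.27) = 1 − Φ(4.27/√t) = 1 − Φ(4.27/√4.47) = 1 − Φ(2.0196) ≈ 0.02171. Doubling: P(τ_{4.27} ≤ 4.47) ≈ 2 · 0.02171 = 0.04342 ≈ 0.0434.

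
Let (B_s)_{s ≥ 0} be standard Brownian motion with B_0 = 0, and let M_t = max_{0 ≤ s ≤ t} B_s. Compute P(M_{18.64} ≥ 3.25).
P(M_{18.64} ≥ 3.25) = 2·P(B_{18.64} ≥ 3.25) = 2(1 − Φ(3.25/√18.64)) ≈ 0.4516

By the reflection principle for Brownian motion, P(M_t ≥ a) = 2 · P(B_t ≥ a) for a ≥ 0. Since B_t ~ N(0, t), P(B_t ≥ 3.25) = 1 − Φ(3.25/√t) = 1 − Φ(3.25/√18.64) = 1 − Φ(0.7528). So
  P(M_{18.64} ≥ 3.25) = 2(1 − Φ(0.7528)) ≈ 0.4516.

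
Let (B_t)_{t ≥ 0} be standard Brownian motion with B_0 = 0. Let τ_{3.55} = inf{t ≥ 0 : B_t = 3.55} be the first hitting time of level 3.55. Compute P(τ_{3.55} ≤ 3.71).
P(τ_{3.55} ≤ 3.71) = 2(1 − Φ(3.55/√3.71)) = 2(1 − Φ(1.8431)) ≈ 0.0653

By the reflection principle for standard BM, P(τ_b ≤ t) = 2 · P(B_t ≥ b). Since B_t ~ N(0, t), P(B_t ≥ 3.55) = 1 − Φ(3.55/√t) = 1 − Φ(3.55/√3.71) = 1 − Φ(1.8431) ≈ 0.03266. Doubling: P(τ_{3.55} ≤ 3.71) ≈ 2 · 0.03266 = 0.06532 ≈ 0.0653.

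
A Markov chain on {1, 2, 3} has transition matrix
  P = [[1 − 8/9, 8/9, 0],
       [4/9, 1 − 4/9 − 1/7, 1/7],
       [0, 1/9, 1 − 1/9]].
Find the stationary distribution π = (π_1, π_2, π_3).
π = (7/39, 14/39, 6/13)

This is a birth-death chain on three states, which satisfies detailed balance: π_1 · P_{12} = π_2 · P_{21} and π_2 · P_{23} = π_3 · P_{32}.
From π_1 · 8/9 = π_2 · 4/9: π_2/π_1 = (8/9)/(4/9) = 2.
From π_2 · 1/7 = π_3 · 1/9: π_3/π_2 = (1/7)/(1/9) = 9/7.
Take π_1 proportional to 1; then unnormalized π = (1, 2, 18/7). Normalize by dividing by the sum 39/7:
  π = (7/39, 14/39, 6/13).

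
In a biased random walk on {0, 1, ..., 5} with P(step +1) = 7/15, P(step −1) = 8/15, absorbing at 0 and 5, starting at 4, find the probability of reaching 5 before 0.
P(hit 5 before 0) = (1 − (8/7)^4) / (1 − (8/7)^5) = 11865/15961

Let u_k denote P(reach 5 before 0 | start at k). Boundary: u_0 = 0, u_5 = 1. Recurrence: u_k = 7/15·u_{k+1} + 8/15·u_{k-1} for 1 ≤ k ≤ 4. Try u_k = A + B·r^k with r = q/p = (8/15)/(7/15) = 8/7. Substitution satisfies the recurrence; boundary conditions give:
  u_k = (1 − r^k) / (1 − r^N) = (1 − (8/7)^4) / (1 − (8/7)^5) = 11865/15961.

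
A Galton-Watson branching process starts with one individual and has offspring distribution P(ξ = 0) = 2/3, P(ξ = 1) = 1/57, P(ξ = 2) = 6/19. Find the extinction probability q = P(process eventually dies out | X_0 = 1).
q = 1

Mean offspring μ = 0·2/3 + 1·1/57 + 2·6/19 = 37/57 ≤ 1. For μ ≤ 1 with offspring not concentrated at 1, the Galton-Watson process goes extinct almost surely, so q = 1.
(Algebraic check: The pgf is f(s) = 2/3 + 1/57·s + 6/19·s². The extinction probability q is the smallest fixed point of f in [0, 1]. Setting s = f(s):
  6/19·s² + (1/57 − 1)·s + 2/3 = 0
  6/19·s² − (2/3 + 6/19)·s + 2/3 = 0
which factors as (s − 1)·(6/19·s − 2/3) = 0, giving roots s = 1 and s = (2/3)/(6/19) = 19/9. Since 19/9 ≥ 1, the smallest root in [0, 1] is s = 1.)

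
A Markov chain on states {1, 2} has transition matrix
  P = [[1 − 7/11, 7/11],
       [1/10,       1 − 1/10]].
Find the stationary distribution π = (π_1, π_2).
π_1 = 11/81, π_2 = 70/81

Solve πP = π with π_1 + π_2 = 1. From πP = π: π_1 · (1 − 7/11) + π_2 · 1/10 = π_1 ⇒ π_2 · 1/10 = π_1 · 7/11 ⇒ π_2/π_1 = (7/11)/(1/10) = 70/11. Together with π_1 + π_2 = 1:
  π_1 = (1/10)/(7/11 + 1/10) = (1/10)/(81/110) = 11/81,
  π_2 = (7/11)/(7/11 + 1/10) = (7/11)/(81/110) = 70/81.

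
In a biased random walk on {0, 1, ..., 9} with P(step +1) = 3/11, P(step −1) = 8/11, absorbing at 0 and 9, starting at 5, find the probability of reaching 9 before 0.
P(hit 9 before 0) = (1 − (8/3)^5) / (1 − (8/3)^9) = 526905/26839609

Let u_k denote P(reach 9 before 0 | start at k). Boundary: u_0 = 0, u_9 = 1. Recurrence: u_k = 3/11·u_{k+1} + 8/11·u_{k-1} for 1 ≤ k ≤ 8. Try u_k = A + B·r^k with r = q/p = (8/11)/(3/11) = 8/3. Substitution satisfies the recurrence; boundary conditions give:
  u_k = (1 − r^k) / (1 − r^N) = (1 − (8/3)^5) / (1 − (8/3)^9) = 526905/26839609.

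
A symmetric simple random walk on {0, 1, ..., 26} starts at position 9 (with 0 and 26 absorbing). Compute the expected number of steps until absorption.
E[τ | X_0 = 9] = 153

Let v_k = E[τ | X_0 = k]. Boundary: v_0 = v_26 = 0. Recurrence: v_k = 1 + (v_{k-1} + v_{k+1})/2 for 1 ≤ k ≤ 25. The particular solution to v_k − (v_{k-1} + v_{k+1})/2 = 1 is v_k = −k^2. Adding homogeneous solution A + B k and matching boundaries gives v_k = k (26 − k). Substituting k = 9: v_9 = 9 · 17 = 153.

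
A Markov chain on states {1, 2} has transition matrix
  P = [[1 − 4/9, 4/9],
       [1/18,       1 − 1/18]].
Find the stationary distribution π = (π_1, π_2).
π_1 = 1/9, π_2 = 8/9

Solve πP = π with π_1 + π_2 = 1. From πP = π: π_1 · (1 − 4/9) + π_2 · 1/18 = π_1 ⇒ π_2 · 1/18 = π_1 · 4/9 ⇒ π_2/π_1 = (4/9)/(1/18) = 8. Together with π_1 + π_2 = 1:
  π_1 = (1/18)/(4/9 + 1/18) = (1/18)/(1/2) = 1/9,
  π_2 = (4/9)/(4/9 + 1/18) = (4/9)/(1/2) = 8/9.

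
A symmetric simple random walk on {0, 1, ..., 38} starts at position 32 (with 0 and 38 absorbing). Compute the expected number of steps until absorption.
E[τ | X_0 = 32] = 192

Let v_k = E[τ | X_0 = k]. Boundary: v_0 = v_38 = 0. Recurrence: v_k = 1 + (v_{k-1} + v_{k+1})/2 for 1 ≤ k ≤ 37. The particular solution to v_k − (v_{k-1} + v_{k+1})/2 = 1 is v_k = −k^2. Adding homogeneous solution A + B k and matching boundaries gives v_k = k (38 − k). Substituting k = 32: v_32 = 32 · 6 = 192.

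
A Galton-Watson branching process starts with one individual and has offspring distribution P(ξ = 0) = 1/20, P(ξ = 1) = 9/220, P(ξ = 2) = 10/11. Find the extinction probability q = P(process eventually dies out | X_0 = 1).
q = 11/200

The pgf is f(s) = 1/20 + 9/220·s + 10/11·s². The extinction probability q is the smallest fixed point of f in [0, 1]. Setting s = f(s):
  10/11·s² + (9/220 − 1)·s + 1/20 = 0
  10/11·s² − (1/20 + 10/11)·s + 1/20 = 0
which factors as (s − 1)·(10/11·s − 1/20) = 0, giving roots s = 1 and s = (1/20)/(10/11) = 11/200.
Mean offspring μ = 9/220 + 2·10/11 = 409/220 > 1 (supercritical), so q < 1. The extinction probability is the smaller root: q = (1/20)/(10/11) = 11/200.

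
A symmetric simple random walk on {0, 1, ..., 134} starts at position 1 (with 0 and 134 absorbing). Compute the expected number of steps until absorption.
E[τ | X_0 = 1] = 133

Let v_k = E[τ | X_0 = k]. Boundary: v_0 = v_134 = 0. Recurrence: v_k = 1 + (v_{k-1} + v_{k+1})/2 for 1 ≤ k ≤ 133. The particular solution to v_k − (v_{k-1} + v_{k+1})/2 = 1 is v_k = −k^2. Adding homogeneous solution A + B k and matching boundaries gives v_k = k (134 − k). Substituting k = 1: v_1 = 1 · 133 = 133.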